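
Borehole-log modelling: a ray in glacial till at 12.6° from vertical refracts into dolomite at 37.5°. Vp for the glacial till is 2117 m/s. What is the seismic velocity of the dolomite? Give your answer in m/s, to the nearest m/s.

5908 m/s

sin 12.6° = 0.2181; sin 37.5° = 0.6088.
V₂ = V₁·(sin θ₂/sin θ₁) = 2117·(0.6088/0.2181) = 5907.81 m/s.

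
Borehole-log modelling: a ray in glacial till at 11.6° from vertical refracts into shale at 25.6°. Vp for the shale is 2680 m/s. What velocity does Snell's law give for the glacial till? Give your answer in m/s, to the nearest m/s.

1247 m/s

Snell's law: sin 11.6°/V₁ = sin 25.6°/V₂.
V₁ = V₂·sin 11.6°/sin 25.6° = 2680 × 0.4654 = 1247.18 m/s.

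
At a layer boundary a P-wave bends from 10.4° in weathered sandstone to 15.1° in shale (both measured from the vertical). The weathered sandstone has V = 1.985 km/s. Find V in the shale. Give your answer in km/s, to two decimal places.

Snell's law: sin 10.4°/V₁ = sin 15.1°/V₂.
V₂ = V₁·sin 15.1°/sin 10.4° = 1.985 × 1.4431 = 2.86 km/s.

2.86 km/s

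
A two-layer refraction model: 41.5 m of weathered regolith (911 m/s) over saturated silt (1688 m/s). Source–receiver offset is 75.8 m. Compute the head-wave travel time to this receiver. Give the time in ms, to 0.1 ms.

θ_c = arcsin(V₁/V₂) = arcsin(911/1688) = 32.66°, cos θ_c = 0.8419.
Intercept time tᵢ = 2h cos θ_c / V₁ = 2·41.5·0.8419/911 = 0.07670 s.
t = x/V₂ + tᵢ = 75.8/1688 + 0.07670 = 0.12161 s.

121.6 ms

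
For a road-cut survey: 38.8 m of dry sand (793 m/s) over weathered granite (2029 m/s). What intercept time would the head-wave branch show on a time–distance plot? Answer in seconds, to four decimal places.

0.0901 s

θ_c = arcsin(V₁/V₂) = arcsin(793/2029) = 23.01°; cos θ_c = 0.9205.
tᵢ = 2h·cos θ_c / V₁ = 2·38.8·0.9205 / 793 = 0.09007 s.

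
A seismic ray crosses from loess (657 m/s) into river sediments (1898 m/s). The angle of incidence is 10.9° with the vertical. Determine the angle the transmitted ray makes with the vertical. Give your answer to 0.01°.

33.11°

Snell's law: sin θ₂ = (V₂/V₁)·sin θ₁ = (1898/657)·sin 10.9° = 0.5463.
θ₂ = sin⁻¹(0.5463) = 33.11° (from vertical).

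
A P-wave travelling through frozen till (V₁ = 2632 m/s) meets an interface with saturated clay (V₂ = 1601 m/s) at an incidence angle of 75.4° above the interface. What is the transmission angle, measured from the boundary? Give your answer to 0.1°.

Angle from the normal: 90° − 75.4° = 14.6°.
sin θ₁/V₁ = sin θ₂/V₂ ⇒ sin θ₂ = 1601·sin 14.6°/2632 = 1601·0.2521/2632 = 0.1533.
θ₂ = arcsin 0.1533 = 8.82° from the normal.
From the interface: 90° − 8.82° = 81.18°.

81.2°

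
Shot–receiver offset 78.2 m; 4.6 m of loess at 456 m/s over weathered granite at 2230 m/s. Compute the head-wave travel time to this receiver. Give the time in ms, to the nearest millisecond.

55 ms

θ_c = arcsin(V₁/V₂) = arcsin(456/2230) = 11.80°, cos θ_c = 0.9789.
Intercept time tᵢ = 2h cos θ_c / V₁ = 2·4.6·0.9789/456 = 0.01975 s.
t = x/V₂ + tᵢ = 78.2/2230 + 0.01975 = 0.05482 s.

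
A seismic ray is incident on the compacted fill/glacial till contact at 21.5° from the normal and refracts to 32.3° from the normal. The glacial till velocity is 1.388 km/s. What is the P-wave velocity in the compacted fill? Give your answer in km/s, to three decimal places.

0.952 km/s

sin 21.5° = 0.3665; sin 32.3° = 0.5344.
V₁ = V₂·(sin θ₁/sin θ₂) = 1.388·(0.3665/0.5344) = 0.952 km/s.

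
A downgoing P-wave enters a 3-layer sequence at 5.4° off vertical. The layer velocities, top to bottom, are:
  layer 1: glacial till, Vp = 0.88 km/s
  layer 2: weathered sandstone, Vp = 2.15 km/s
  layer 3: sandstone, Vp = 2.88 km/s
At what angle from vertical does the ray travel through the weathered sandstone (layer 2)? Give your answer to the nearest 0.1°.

Snell's law across each interface conserves sin θ / V, so sin θ_2 = V_2·sin θ₁/V₁.
sin θ_2 = 2.15 × sin 5.4° / 0.88 = 0.2299.
θ_2 = arcsin 0.2299 = 13.29°.

13.3°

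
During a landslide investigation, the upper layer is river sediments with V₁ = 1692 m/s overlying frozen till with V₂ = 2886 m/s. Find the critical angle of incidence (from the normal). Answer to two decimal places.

Critical incidence: sin θ_c = V₁/V₂ = 1692/2886 = 0.5863.
θ_c = arcsin 0.5863 = 35.89°.

35.89°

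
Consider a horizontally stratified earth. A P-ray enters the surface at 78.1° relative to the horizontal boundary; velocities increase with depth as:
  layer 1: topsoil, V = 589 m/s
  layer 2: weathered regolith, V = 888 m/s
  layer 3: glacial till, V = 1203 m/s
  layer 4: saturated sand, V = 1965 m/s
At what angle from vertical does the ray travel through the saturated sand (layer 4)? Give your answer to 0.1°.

From the normal: θ₁ = 90° − 78.1° = 11.9°.
Ray parameter p = sin 11.9° / 589 = 3.5009e-04 s/m.
sin θ_4 = p·V_4 = 3.5009e-04 × 1965 = 0.6879.
θ_4 = arcsin 0.6879 = 43.47°.

43.5°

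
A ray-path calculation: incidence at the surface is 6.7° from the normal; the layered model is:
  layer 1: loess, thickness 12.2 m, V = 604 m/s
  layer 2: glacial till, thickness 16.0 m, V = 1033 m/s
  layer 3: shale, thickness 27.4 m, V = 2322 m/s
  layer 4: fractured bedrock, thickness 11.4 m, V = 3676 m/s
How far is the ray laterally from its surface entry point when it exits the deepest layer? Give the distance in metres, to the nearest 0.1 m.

Ray parameter p = sin 6.7° / 604 m/s = 1.9316e-04 s/m.
Layer 1: θ = 6.70°; offset = 12.2·tan 6.70° = 1.433 m.
Layer 2: sin θ = p·1033 = 0.1995 → θ = 11.51°; offset = 16.0·tan 11.51° = 3.258 m.
Layer 3: sin θ = p·2322 = 0.4485 → θ = 26.65°; offset = 27.4·tan 26.65° = 13.750 m.
Layer 4: sin θ = p·3676 = 0.7101 → θ = 45.24°; offset = 11.4·tan 45.24° = 11.496 m.
Summing the layer offsets gives 29.938 m.

29.9 m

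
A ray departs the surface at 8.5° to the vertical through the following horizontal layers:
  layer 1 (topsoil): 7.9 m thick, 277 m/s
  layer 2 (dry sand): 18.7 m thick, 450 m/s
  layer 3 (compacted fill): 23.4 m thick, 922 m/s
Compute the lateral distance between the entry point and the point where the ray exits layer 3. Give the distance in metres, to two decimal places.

Apply Snell's law at each interface; in layer i the horizontal offset is hᵢ·tan θᵢ.
Layer 1: θ = 8.50°; offset = 7.9·tan 8.50° = 1.1807 m.
Layer 2: sin θ = 450·sin 8.5°/277 = 0.2401, θ = 13.89°; offset = 18.7·tan 13.89° = 4.6256 m.
Layer 3: sin θ = 922·sin 8.5°/277 = 0.4920, θ = 29.47°; offset = 23.4·tan 29.47° = 13.2236 m.
Σ offsets = 19.0299 m.

19.03 m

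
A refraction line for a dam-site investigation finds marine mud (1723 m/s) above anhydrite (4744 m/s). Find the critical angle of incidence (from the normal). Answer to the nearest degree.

At critical incidence the refracted ray runs along the interface (θ₂ = 90°), so sin θ_c = V₁/V₂.
θ_c = arcsin(1723/4744) = arcsin 0.3632 = 21.30°.

21°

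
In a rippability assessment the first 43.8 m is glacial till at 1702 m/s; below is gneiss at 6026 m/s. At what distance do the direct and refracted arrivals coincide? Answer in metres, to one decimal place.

x_cross = 2h·√((V₂+V₁)/(V₂−V₁)).
(V₂+V₁)/(V₂−V₁) = (6026+1702)/(6026−1702) = 1.7872; √ = 1.3369.
x_cross = 2·43.8·1.3369 = 117.11 m.

117.1 m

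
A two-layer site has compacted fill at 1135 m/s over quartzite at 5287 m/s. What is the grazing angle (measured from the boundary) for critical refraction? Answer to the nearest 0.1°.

77.6°

At critical incidence the refracted ray runs along the interface (θ₂ = 90°), so sin θ_c = V₁/V₂.
θ_c = arcsin(1135/5287) = arcsin 0.2147 = 12.40°.
Measured from the interface: 90° − 12.40° = 77.60°.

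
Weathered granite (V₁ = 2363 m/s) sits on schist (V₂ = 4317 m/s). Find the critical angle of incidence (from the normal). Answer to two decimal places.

33.19°

At critical incidence the refracted ray runs along the interface (θ₂ = 90°), so sin θ_c = V₁/V₂.
θ_c = arcsin(2363/4317) = arcsin 0.5474 = 33.19°.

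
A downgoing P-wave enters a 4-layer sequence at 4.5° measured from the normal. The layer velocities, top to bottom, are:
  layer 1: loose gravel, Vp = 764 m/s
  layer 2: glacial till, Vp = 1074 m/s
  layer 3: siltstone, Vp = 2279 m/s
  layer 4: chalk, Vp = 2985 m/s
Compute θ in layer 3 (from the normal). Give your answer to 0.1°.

13.5°

Ray parameter p = sin 4.5° / 764 = 1.0270e-04 s/m.
sin θ_3 = p·V_3 = 1.0270e-04 × 2279 = 0.2340.
θ_3 = 13.54° from the vertical.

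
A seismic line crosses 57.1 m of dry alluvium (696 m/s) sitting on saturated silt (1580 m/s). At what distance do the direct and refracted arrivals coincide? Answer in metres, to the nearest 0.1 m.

x_cross = 2h·√((V₂+V₁)/(V₂−V₁)).
(V₂+V₁)/(V₂−V₁) = (1580+696)/(1580−696) = 2.5747; √ = 1.6046.
x_cross = 2·57.1·1.6046 = 183.24 m.

183.2 m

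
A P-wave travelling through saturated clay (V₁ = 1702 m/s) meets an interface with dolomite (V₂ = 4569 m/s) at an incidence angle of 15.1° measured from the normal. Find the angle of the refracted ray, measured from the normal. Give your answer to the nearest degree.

sin θ₁/V₁ = sin θ₂/V₂ ⇒ sin θ₂ = 4569·sin 15.1°/1702 = 4569·0.2605/1702 = 0.6993.
θ₂ = sin⁻¹(0.6993) = 44.37° (from vertical).

44°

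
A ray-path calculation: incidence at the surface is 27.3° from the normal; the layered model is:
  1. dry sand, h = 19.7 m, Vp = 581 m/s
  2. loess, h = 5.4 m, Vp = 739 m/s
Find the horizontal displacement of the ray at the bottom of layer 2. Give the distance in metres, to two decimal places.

14.05 m

p = sin θ₁/V₁ = sin 27.3°/581 = 7.8941e-04 s/m is conserved through the stack.
Layer 1: θ = 27.30°; offset = 19.7·tan 27.30° = 10.1679 m.
Layer 2: sin θ = p·739 = 0.5834 → θ = 35.69°; offset = 5.4·tan 35.69° = 3.8786 m.
Summing the layer offsets gives 14.0466 m.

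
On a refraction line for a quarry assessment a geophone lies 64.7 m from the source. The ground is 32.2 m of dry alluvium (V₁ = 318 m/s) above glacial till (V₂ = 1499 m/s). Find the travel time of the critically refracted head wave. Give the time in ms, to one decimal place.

θ_c = arcsin(V₁/V₂) = arcsin(318/1499) = 12.25°, cos θ_c = 0.9772.
Intercept time tᵢ = 2h cos θ_c / V₁ = 2·32.2·0.9772/318 = 0.19791 s.
t = x/V₂ + tᵢ = 64.7/1499 + 0.19791 = 0.24107 s.

241.1 ms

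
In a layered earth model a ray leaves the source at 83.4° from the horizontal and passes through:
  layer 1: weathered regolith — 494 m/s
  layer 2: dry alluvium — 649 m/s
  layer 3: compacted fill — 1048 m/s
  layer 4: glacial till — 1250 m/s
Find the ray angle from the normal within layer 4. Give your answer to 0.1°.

From the normal: θ₁ = 90° − 83.4° = 6.6°.
Ray parameter p = sin 6.6° / 494 = 2.3267e-04 s/m.
sin θ_4 = p·V_4 = 2.3267e-04 × 1250 = 0.2908.
θ_4 = 16.91° from the vertical.

16.9°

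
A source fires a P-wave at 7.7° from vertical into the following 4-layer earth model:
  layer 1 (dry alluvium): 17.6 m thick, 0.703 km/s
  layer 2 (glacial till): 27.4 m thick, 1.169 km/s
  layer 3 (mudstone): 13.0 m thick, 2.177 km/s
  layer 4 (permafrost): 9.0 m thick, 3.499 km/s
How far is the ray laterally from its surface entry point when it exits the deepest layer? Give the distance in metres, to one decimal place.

22.6 m

Ray parameter p = sin 7.7° / 0.703 km/s = 1.9059e-01 s/km.
Layer 1: θ = 7.70°; offset = 17.6·tan 7.70° = 2.380 m.
Layer 2: sin θ = p·1.169 = 0.2228 → θ = 12.87°; offset = 27.4·tan 12.87° = 6.262 m.
Layer 3: sin θ = p·2.177 = 0.4149 → θ = 24.51°; offset = 13.0·tan 24.51° = 5.928 m.
Layer 4: sin θ = p·3.499 = 0.6669 → θ = 41.83°; offset = 9.0·tan 41.83° = 8.055 m.
Summing the layer offsets gives 22.625 m.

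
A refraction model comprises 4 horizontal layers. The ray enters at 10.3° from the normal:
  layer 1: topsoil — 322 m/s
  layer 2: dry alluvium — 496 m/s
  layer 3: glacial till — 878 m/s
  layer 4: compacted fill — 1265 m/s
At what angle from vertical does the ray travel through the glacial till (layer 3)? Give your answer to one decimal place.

29.2°

Ray parameter p = sin 10.3° / 322 = 5.5529e-04 s/m.
sin θ_3 = p·V_3 = 5.5529e-04 × 878 = 0.4875.
θ_3 = arcsin 0.4875 = 29.18°.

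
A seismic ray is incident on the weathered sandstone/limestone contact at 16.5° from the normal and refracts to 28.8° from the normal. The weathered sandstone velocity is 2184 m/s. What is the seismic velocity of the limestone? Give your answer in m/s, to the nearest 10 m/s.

3700 m/s

sin 16.5° = 0.2840; sin 28.8° = 0.4818.
V₂ = V₁·(sin θ₂/sin θ₁) = 2184·(0.4818/0.2840) = 3704.55 m/s.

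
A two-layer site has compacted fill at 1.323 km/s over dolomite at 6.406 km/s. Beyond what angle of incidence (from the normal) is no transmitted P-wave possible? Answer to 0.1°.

11.9°

At critical incidence the refracted ray runs along the interface (θ₂ = 90°), so sin θ_c = V₁/V₂.
θ_c = arcsin(1.323/6.406) = arcsin 0.2065 = 11.92°.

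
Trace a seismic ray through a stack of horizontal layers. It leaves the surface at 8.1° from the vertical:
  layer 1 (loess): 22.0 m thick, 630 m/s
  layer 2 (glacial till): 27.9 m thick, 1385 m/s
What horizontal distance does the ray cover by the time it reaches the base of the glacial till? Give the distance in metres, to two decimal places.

12.22 m

Apply Snell's law at each interface; in layer i the horizontal offset is hᵢ·tan θᵢ.
Layer 1: θ = 8.10°; offset = 22.0·tan 8.10° = 3.1311 m.
Layer 2: sin θ = 1385·sin 8.1°/630 = 0.3098, θ = 18.04°; offset = 27.9·tan 18.04° = 9.0893 m.
Summing the layer offsets gives 12.2204 m.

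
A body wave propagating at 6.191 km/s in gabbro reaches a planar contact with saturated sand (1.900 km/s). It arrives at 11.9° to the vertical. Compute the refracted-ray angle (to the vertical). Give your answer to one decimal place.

3.6°

Snell's law: sin θ₂ = (V₂/V₁)·sin θ₁ = (1.900/6.191)·sin 11.9° = 0.0633.
θ₂ = arcsin 0.0633 = 3.63° from the normal.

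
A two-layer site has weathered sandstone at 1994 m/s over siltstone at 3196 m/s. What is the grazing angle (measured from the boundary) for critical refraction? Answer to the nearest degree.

At critical incidence the refracted ray runs along the interface (θ₂ = 90°), so sin θ_c = V₁/V₂.
θ_c = arcsin(1994/3196) = arcsin 0.6239 = 38.60°.
Measured from the interface: 90° − 38.60° = 51.40°.

51°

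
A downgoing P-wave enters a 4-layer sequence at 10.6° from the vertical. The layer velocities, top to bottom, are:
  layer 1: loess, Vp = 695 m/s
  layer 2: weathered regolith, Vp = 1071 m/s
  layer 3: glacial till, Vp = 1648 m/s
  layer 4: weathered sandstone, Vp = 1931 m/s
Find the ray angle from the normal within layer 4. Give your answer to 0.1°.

Snell's law across each interface conserves sin θ / V, so sin θ_4 = V_4·sin θ₁/V₁.
sin θ_4 = 1931 × sin 10.6° / 695 = 0.5111.
θ_4 = 30.74° from the vertical.

30.7°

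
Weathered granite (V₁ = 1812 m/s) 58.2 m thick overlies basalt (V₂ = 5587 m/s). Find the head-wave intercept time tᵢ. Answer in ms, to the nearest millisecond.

61 ms

θ_c = arcsin(V₁/V₂) = arcsin(1812/5587) = 18.92°; cos θ_c = 0.9459.
tᵢ = 2h·cos θ_c / V₁ = 2·58.2·0.9459 / 1812 = 0.06077 s.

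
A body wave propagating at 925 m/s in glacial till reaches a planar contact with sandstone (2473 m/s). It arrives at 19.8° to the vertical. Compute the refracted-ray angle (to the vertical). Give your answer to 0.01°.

64.91°

Snell's law: sin θ₂ = (V₂/V₁)·sin θ₁ = (2473/925)·sin 19.8° = 0.9056.
θ₂ = arcsin 0.9056 = 64.91° from the normal.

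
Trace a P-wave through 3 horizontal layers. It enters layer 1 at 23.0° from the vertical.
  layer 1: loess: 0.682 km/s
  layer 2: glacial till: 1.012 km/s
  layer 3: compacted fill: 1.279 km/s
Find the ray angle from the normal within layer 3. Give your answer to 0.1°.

Ray parameter p = sin 23.0° / 0.682 = 5.7292e-01 s/km.
sin θ_3 = p·V_3 = 5.7292e-01 × 1.279 = 0.7328.
θ_3 = 47.12° from the vertical.

47.1°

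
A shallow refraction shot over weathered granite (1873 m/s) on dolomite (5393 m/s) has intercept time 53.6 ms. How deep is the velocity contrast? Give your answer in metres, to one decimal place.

θ_c = arcsin(1873/5393) = 20.32°; cos θ_c = 0.9378.
tᵢ = 2h cos θ_c/V₁ ⇒ h = tᵢ·V₁/(2 cos θ_c) = 0.0536·1873/(2·0.9378) = 53.53 m.

53.5 m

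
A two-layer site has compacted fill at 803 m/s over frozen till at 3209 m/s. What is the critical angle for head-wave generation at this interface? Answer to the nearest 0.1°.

14.5°

At critical incidence the refracted ray runs along the interface (θ₂ = 90°), so sin θ_c = V₁/V₂.
θ_c = arcsin(803/3209) = arcsin 0.2502 = 14.49°.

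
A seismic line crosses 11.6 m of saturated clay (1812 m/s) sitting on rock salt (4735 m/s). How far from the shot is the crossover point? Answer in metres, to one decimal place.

θ_c = arcsin(1812/4735) = 22.50°, so cos θ_c = 0.9239 and tᵢ = 2h cos θ_c/V₁ = 0.0118 s.
At crossover x/V₁ = x/V₂ + tᵢ ⇒ x = tᵢ/(1/V₁ − 1/V₂) = 0.01183/(5.5188e-04 − 2.1119e-04) = 34.72 m.

34.7 m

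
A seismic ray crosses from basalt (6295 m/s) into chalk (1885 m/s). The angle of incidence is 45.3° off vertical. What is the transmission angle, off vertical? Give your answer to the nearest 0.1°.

sin θ₁/V₁ = sin θ₂/V₂ ⇒ sin θ₂ = 1885·sin 45.3°/6295 = 1885·0.7108/6295 = 0.2128.
θ₂ = arcsin 0.2128 = 12.29° from the normal.

12.3°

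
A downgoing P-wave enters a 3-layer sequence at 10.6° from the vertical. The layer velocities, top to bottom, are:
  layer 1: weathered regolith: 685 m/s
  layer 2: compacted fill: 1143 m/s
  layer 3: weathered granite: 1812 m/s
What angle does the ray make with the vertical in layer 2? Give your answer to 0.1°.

17.9°

Snell's law across each interface conserves sin θ / V, so sin θ_2 = V_2·sin θ₁/V₁.
sin θ_2 = 1143 × sin 10.6° / 685 = 0.3069.
θ_2 = arcsin 0.3069 = 17.88°.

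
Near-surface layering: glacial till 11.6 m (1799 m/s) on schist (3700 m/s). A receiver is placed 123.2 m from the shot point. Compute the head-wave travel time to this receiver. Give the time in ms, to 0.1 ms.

θ_c = arcsin(V₁/V₂) = arcsin(1799/3700) = 29.09°, cos θ_c = 0.8738.
Intercept time tᵢ = 2h cos θ_c / V₁ = 2·11.6·0.8738/1799 = 0.01127 s.
t = x/V₂ + tᵢ = 123.2/3700 + 0.01127 = 0.04457 s.

44.6 ms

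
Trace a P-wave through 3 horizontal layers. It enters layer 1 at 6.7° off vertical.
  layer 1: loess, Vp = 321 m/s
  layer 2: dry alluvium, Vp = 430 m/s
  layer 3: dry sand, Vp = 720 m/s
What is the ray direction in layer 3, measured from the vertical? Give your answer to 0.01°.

15.17°

Snell's law across each interface conserves sin θ / V, so sin θ_3 = V_3·sin θ₁/V₁.
sin θ_3 = 720 × sin 6.7° / 321 = 0.2617.
θ_3 = 15.17° from the vertical.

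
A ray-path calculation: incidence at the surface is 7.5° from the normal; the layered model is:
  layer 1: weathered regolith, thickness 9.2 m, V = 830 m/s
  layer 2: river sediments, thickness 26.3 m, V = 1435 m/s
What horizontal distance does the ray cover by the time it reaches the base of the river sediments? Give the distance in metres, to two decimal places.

7.30 m

Ray parameter p = sin 7.5° / 830 m/s = 1.5726e-04 s/m.
Layer 1: θ = 7.50°; offset = 9.2·tan 7.50° = 1.2112 m.
Layer 2: sin θ = p·1435 = 0.2257 → θ = 13.04°; offset = 26.3·tan 13.04° = 6.0922 m.
Σ offsets = 7.3034 m.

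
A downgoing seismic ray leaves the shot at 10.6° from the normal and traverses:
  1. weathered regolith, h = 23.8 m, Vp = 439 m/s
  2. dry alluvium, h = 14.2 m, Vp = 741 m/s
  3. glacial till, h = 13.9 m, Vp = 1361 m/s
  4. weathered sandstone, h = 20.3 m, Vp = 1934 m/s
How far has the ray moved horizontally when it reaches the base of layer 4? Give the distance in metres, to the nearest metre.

47 m

Apply Snell's law at each interface; in layer i the horizontal offset is hᵢ·tan θᵢ.
Layer 1: θ = 10.60°; offset = 23.8·tan 10.60° = 4.454 m.
Layer 2: sin θ = 741·sin 10.6°/439 = 0.3105, θ = 18.09°; offset = 14.2·tan 18.09° = 4.638 m.
Layer 3: sin θ = 1361·sin 10.6°/439 = 0.5703, θ = 34.77°; offset = 13.9·tan 34.77° = 9.650 m.
Layer 4: sin θ = 1934·sin 10.6°/439 = 0.8104, θ = 54.13°; offset = 20.3·tan 54.13° = 28.079 m.
Summing the layer offsets gives 46.821 m.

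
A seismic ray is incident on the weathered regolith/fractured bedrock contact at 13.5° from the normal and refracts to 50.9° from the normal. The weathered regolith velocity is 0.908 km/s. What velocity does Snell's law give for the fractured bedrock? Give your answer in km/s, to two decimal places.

sin 13.5° = 0.2334; sin 50.9° = 0.7760.
V₂ = V₁·(sin θ₂/sin θ₁) = 0.908·(0.7760/0.2334) = 3.02 km/s.

3.02 km/s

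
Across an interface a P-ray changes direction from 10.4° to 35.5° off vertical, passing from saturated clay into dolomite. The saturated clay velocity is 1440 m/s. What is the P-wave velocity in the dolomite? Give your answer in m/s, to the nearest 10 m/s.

Snell's law: sin 10.4°/V₁ = sin 35.5°/V₂.
V₂ = V₁·sin 35.5°/sin 10.4° = 1440 × 3.2168 = 4632.26 m/s.

4630 m/s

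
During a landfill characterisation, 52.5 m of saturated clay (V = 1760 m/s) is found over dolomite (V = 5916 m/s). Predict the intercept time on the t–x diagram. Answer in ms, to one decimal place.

57.0 ms

tᵢ = 2h·√(V₂²−V₁²)/(V₁V₂).
√(V₂²−V₁²) = √(5916²−1760²) = 5648.1 m/s.
tᵢ = 2·52.5·5648.1/(1760·5916) = 0.05696 s.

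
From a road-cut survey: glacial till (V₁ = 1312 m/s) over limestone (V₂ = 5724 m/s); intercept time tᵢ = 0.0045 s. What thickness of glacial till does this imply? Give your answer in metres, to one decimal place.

θ_c = arcsin(1312/5724) = 13.25°; cos θ_c = 0.9734.
tᵢ = 2h cos θ_c/V₁ ⇒ h = tᵢ·V₁/(2 cos θ_c) = 0.0045·1312/(2·0.9734) = 3.03 m.

3.0 m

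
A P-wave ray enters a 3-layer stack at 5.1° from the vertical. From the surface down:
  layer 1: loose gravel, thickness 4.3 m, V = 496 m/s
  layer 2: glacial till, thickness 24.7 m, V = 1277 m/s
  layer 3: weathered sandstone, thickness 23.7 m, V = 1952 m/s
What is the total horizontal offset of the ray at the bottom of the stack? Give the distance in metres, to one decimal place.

15.0 m

Ray parameter p = sin 5.1° / 496 m/s = 1.7922e-04 s/m.
Layer 1: θ = 5.10°; offset = 4.3·tan 5.10° = 0.384 m.
Layer 2: sin θ = p·1277 = 0.2289 → θ = 13.23°; offset = 24.7·tan 13.23° = 5.807 m.
Layer 3: sin θ = p·1952 = 0.3498 → θ = 20.48°; offset = 23.7·tan 20.48° = 8.851 m.
Total horizontal offset = 15.041 m.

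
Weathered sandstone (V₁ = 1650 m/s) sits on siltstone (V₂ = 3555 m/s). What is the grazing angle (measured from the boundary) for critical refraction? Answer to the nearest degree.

Critical incidence: sin θ_c = V₁/V₂ = 1650/3555 = 0.4641.
θ_c = arcsin 0.4641 = 27.65°.
Measured from the interface: 90° − 27.65° = 62.35°.

62°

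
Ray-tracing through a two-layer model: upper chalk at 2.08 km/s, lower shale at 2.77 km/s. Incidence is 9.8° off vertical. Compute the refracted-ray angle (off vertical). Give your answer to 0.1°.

sin θ₁/V₁ = sin θ₂/V₂ ⇒ sin θ₂ = 2.77·sin 9.8°/2.08 = 2.77·0.1702/2.08 = 0.2267.
θ₂ = arcsin 0.2267 = 13.10° from the normal.

13.1°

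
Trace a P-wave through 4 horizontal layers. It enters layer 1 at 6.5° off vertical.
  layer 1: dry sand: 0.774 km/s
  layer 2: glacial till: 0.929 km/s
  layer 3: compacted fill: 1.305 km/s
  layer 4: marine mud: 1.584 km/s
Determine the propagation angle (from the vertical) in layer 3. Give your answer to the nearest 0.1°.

Ray parameter p = sin 6.5° / 0.774 = 1.4626e-01 s/km.
sin θ_3 = p·V_3 = 1.4626e-01 × 1.305 = 0.1909.
θ_3 = 11.00° from the vertical.

11.0°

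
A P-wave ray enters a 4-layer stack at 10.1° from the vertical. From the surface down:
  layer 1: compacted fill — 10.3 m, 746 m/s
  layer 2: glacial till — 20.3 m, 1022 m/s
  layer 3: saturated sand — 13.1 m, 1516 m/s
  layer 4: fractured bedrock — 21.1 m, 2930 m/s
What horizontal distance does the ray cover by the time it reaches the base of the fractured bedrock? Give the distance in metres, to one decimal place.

31.9 m

Apply Snell's law at each interface; in layer i the horizontal offset is hᵢ·tan θᵢ.
Layer 1: θ = 10.10°; offset = 10.3·tan 10.10° = 1.835 m.
Layer 2: sin θ = 1022·sin 10.1°/746 = 0.2402, θ = 13.90°; offset = 20.3·tan 13.90° = 5.024 m.
Layer 3: sin θ = 1516·sin 10.1°/746 = 0.3564, θ = 20.88°; offset = 13.1·tan 20.88° = 4.997 m.
Layer 4: sin θ = 2930·sin 10.1°/746 = 0.6888, θ = 43.53°; offset = 21.1·tan 43.53° = 20.046 m.
Total horizontal offset = 31.902 m.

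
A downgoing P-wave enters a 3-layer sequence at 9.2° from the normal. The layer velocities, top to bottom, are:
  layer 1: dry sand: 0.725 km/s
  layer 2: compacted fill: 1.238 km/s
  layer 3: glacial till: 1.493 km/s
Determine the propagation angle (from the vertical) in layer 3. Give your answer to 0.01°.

19.22°

Snell's law across each interface conserves sin θ / V, so sin θ_3 = V_3·sin θ₁/V₁.
sin θ_3 = 1.493 × sin 9.2° / 0.725 = 0.3292.
θ_3 = 19.22° from the vertical.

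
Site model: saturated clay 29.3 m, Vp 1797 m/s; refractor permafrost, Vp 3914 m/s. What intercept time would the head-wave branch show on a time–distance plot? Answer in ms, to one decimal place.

29.0 ms

tᵢ = 2h·√(V₂²−V₁²)/(V₁V₂).
√(V₂²−V₁²) = √(3914²−1797²) = 3477.1 m/s.
tᵢ = 2·29.3·3477.1/(1797·3914) = 0.02897 s.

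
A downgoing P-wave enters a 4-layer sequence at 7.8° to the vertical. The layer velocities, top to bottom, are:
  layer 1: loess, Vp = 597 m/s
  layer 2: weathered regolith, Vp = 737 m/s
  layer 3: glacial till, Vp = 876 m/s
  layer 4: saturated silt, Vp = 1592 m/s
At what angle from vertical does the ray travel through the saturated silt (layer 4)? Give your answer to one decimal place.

21.2°

Ray parameter p = sin 7.8° / 597 = 2.2733e-04 s/m.
sin θ_4 = p·V_4 = 2.2733e-04 × 1592 = 0.3619.
θ_4 = 21.22° from the vertical.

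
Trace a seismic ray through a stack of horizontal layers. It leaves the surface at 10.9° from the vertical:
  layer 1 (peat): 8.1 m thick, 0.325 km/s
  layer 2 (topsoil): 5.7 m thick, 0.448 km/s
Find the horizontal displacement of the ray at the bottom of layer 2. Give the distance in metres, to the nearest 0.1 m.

Apply Snell's law at each interface; in layer i the horizontal offset is hᵢ·tan θᵢ.
Layer 1: θ = 10.90°; offset = 8.1·tan 10.90° = 1.560 m.
Layer 2: sin θ = 0.448·sin 10.9°/0.325 = 0.2607, θ = 15.11°; offset = 5.7·tan 15.11° = 1.539 m.
Total horizontal offset = 3.099 m.

3.1 m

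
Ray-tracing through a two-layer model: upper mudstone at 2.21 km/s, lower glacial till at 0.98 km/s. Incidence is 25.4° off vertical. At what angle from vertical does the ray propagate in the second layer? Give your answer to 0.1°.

11.0°

sin θ₁/V₁ = sin θ₂/V₂ ⇒ sin θ₂ = 0.98·sin 25.4°/2.21 = 0.98·0.4289/2.21 = 0.1902.
θ₂ = sin⁻¹(0.1902) = 10.96° (from vertical).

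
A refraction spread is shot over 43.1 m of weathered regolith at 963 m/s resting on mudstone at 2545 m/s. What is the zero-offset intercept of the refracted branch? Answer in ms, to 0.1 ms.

θ_c = arcsin(V₁/V₂) = arcsin(963/2545) = 22.23°; cos θ_c = 0.9256.
tᵢ = 2h·cos θ_c / V₁ = 2·43.1·0.9256 / 963 = 0.08286 s.

82.9 ms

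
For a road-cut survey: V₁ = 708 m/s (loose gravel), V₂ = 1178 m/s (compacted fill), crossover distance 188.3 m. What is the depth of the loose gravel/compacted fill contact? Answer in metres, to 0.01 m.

47.00 m

x_cross = 2h·√((V₂+V₁)/(V₂−V₁)) → h = x_cross / (2·√((V₂+V₁)/(V₂−V₁))).
√((V₂+V₁)/(V₂−V₁)) = √((1178+708)/(1178−708)) = 2.0032.
h = 188.3 / (2·2.0032) = 47.00 m.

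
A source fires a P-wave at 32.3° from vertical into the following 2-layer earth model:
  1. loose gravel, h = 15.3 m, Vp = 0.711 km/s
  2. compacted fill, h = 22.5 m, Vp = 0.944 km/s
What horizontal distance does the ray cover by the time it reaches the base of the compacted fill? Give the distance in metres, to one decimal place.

Ray parameter p = sin 32.3° / 0.711 km/s = 7.5155e-01 s/km.
Layer 1: θ = 32.30°; offset = 15.3·tan 32.30° = 9.672 m.
Layer 2: sin θ = p·0.944 = 0.7095 → θ = 45.19°; offset = 22.5·tan 45.19° = 22.651 m.
Summing the layer offsets gives 32.323 m.

32.3 m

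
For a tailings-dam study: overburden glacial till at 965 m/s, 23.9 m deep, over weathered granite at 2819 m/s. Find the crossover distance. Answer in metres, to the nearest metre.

x_cross = 2h·√((V₂+V₁)/(V₂−V₁)).
(V₂+V₁)/(V₂−V₁) = (2819+965)/(2819−965) = 2.0410; √ = 1.4286.
x_cross = 2·23.9·1.4286 = 68.29 m.

68 m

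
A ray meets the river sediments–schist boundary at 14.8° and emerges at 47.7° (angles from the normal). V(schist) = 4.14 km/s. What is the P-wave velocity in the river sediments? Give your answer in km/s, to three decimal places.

Snell's law: sin 14.8°/V₁ = sin 47.7°/V₂.
V₁ = V₂·sin 14.8°/sin 47.7° = 4.14 × 0.3454 = 1.430 km/s.

1.430 km/s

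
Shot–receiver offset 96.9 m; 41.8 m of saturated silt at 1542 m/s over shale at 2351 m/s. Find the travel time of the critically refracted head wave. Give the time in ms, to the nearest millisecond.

θ_c = arcsin(V₁/V₂) = arcsin(1542/2351) = 40.99°, cos θ_c = 0.7549.
Intercept time tᵢ = 2h cos θ_c / V₁ = 2·41.8·0.7549/1542 = 0.04092 s.
t = x/V₂ + tᵢ = 96.9/2351 + 0.04092 = 0.08214 s.

82 ms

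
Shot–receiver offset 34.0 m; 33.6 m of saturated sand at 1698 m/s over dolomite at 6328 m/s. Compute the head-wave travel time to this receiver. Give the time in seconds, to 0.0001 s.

t = x/V₂ + 2h·√(V₂²−V₁²)/(V₁V₂).
√(V₂²−V₁²) = √(6328²−1698²) = 6095.9 m/s; delay term = 2·33.6·6095.9/(1698·6328) = 0.03812 s.
t = 34.0/6328 + 0.03812 = 0.04350 s.

0.0435 s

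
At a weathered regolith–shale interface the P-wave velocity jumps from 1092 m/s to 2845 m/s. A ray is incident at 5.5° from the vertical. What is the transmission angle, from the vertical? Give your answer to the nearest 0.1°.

sin θ₁/V₁ = sin θ₂/V₂ ⇒ sin θ₂ = 2845·sin 5.5°/1092 = 2845·0.0958/1092 = 0.2497.
θ₂ = sin⁻¹(0.2497) = 14.46° (from vertical).

14.5°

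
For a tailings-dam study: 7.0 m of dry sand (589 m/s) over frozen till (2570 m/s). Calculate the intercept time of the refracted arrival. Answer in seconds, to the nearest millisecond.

0.023 s

θ_c = arcsin(V₁/V₂) = arcsin(589/2570) = 13.25°; cos θ_c = 0.9734.
tᵢ = 2h·cos θ_c / V₁ = 2·7.0·0.9734 / 589 = 0.02314 s.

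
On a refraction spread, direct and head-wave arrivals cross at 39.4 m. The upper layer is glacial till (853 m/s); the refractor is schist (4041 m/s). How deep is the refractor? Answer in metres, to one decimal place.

x_cross = 2h·√((V₂+V₁)/(V₂−V₁)) → h = x_cross / (2·√((V₂+V₁)/(V₂−V₁))).
√((V₂+V₁)/(V₂−V₁)) = √((4041+853)/(4041−853)) = 1.2390.
h = 39.4 / (2·1.2390) = 15.90 m.

15.9 m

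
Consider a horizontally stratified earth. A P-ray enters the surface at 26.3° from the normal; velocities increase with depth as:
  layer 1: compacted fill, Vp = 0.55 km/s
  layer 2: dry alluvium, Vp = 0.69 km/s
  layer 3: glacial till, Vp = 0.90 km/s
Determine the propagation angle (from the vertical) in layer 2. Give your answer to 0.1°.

33.8°

Snell's law across each interface conserves sin θ / V, so sin θ_2 = V_2·sin θ₁/V₁.
sin θ_2 = 0.69 × sin 26.3° / 0.55 = 0.5559.
θ_2 = 33.77° from the vertical.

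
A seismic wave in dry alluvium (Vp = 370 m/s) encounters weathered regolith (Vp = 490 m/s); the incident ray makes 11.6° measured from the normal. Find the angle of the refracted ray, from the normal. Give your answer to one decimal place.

sin θ₁/V₁ = sin θ₂/V₂ ⇒ sin θ₂ = 490·sin 11.6°/370 = 490·0.2011/370 = 0.2663.
θ₂ = arcsin 0.2663 = 15.44° from the normal.

15.4°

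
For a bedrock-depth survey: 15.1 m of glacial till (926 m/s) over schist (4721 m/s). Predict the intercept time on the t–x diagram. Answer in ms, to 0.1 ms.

tᵢ = 2h·√(V₂²−V₁²)/(V₁V₂).
√(V₂²−V₁²) = √(4721²−926²) = 4629.3 m/s.
tᵢ = 2·15.1·4629.3/(926·4721) = 0.03198 s.

32.0 ms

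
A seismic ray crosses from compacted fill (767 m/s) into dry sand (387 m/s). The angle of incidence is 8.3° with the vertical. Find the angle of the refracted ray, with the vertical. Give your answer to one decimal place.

sin θ₁/V₁ = sin θ₂/V₂ ⇒ sin θ₂ = 387·sin 8.3°/767 = 387·0.1444/767 = 0.0728.
θ₂ = arcsin 0.0728 = 4.18° from the normal.

4.2°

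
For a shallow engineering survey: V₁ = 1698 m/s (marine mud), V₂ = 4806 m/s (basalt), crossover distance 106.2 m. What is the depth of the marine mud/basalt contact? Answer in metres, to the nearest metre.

37 m

x_cross = 2h·√((V₂+V₁)/(V₂−V₁)) → h = x_cross / (2·√((V₂+V₁)/(V₂−V₁))).
√((V₂+V₁)/(V₂−V₁)) = √((4806+1698)/(4806−1698)) = 1.4466.
h = 106.2 / (2·1.4466) = 36.71 m.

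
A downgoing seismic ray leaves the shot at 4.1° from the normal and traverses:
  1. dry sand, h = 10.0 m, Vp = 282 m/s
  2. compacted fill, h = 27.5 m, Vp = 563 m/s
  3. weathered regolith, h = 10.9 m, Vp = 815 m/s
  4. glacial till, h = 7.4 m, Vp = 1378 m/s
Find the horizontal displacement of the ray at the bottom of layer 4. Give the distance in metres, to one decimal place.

9.7 m

p = sin θ₁/V₁ = sin 4.1°/282 = 2.5354e-04 s/m is conserved through the stack.
Layer 1: θ = 4.10°; offset = 10.0·tan 4.10° = 0.717 m.
Layer 2: sin θ = p·563 = 0.1427 → θ = 8.21°; offset = 27.5·tan 8.21° = 3.966 m.
Layer 3: sin θ = p·815 = 0.2066 → θ = 11.93°; offset = 10.9·tan 11.93° = 2.302 m.
Layer 4: sin θ = p·1378 = 0.3494 → θ = 20.45°; offset = 7.4·tan 20.45° = 2.759 m.
Σ offsets = 9.744 m.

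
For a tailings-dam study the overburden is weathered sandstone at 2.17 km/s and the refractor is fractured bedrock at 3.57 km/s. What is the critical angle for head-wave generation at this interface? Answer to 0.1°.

Critical incidence: sin θ_c = V₁/V₂ = 2.17/3.57 = 0.6078.
θ_c = arcsin 0.6078 = 37.43°.

37.4°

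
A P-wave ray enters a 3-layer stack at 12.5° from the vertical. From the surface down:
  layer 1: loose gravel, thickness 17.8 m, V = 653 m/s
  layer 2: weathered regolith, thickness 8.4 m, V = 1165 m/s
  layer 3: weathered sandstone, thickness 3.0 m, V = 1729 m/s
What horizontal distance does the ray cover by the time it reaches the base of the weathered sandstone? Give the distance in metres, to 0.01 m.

Apply Snell's law at each interface; in layer i the horizontal offset is hᵢ·tan θᵢ.
Layer 1: θ = 12.50°; offset = 17.8·tan 12.50° = 3.9462 m.
Layer 2: sin θ = 1165·sin 12.5°/653 = 0.3861, θ = 22.71°; offset = 8.4·tan 22.71° = 3.5163 m.
Layer 3: sin θ = 1729·sin 12.5°/653 = 0.5731, θ = 34.97°; offset = 3.0·tan 34.97° = 2.0979 m.
Summing the layer offsets gives 9.5604 m.

9.56 m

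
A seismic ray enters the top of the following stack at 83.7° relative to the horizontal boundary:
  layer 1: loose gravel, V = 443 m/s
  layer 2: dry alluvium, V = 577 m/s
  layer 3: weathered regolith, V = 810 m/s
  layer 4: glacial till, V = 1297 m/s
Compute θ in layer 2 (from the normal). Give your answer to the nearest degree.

8°

From the normal: θ₁ = 90° − 83.7° = 6.3°.
Snell's law across each interface conserves sin θ / V, so sin θ_2 = V_2·sin θ₁/V₁.
sin θ_2 = 577 × sin 6.3° / 443 = 0.1429.
θ_2 = arcsin 0.1429 = 8.22°.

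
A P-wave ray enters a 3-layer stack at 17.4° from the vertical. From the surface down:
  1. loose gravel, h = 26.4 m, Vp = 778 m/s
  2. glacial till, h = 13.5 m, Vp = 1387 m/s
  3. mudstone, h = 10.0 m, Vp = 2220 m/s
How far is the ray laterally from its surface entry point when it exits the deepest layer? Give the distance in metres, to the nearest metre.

33 m

Apply Snell's law at each interface; in layer i the horizontal offset is hᵢ·tan θᵢ.
Layer 1: θ = 17.40°; offset = 26.4·tan 17.40° = 8.273 m.
Layer 2: sin θ = 1387·sin 17.4°/778 = 0.5331, θ = 32.22°; offset = 13.5·tan 32.22° = 8.507 m.
Layer 3: sin θ = 2220·sin 17.4°/778 = 0.8533, θ = 58.57°; offset = 10.0·tan 58.57° = 16.365 m.
Total horizontal offset = 33.145 m.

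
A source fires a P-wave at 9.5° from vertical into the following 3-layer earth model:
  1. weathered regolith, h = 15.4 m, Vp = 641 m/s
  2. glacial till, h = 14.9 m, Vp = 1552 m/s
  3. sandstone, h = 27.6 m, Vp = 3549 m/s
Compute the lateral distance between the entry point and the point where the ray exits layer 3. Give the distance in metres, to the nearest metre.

Ray parameter p = sin 9.5° / 641 m/s = 2.5748e-04 s/m.
Layer 1: θ = 9.50°; offset = 15.4·tan 9.50° = 2.577 m.
Layer 2: sin θ = p·1552 = 0.3996 → θ = 23.55°; offset = 14.9·tan 23.55° = 6.495 m.
Layer 3: sin θ = p·3549 = 0.9138 → θ = 66.04°; offset = 27.6·tan 66.04° = 62.100 m.
Total horizontal offset = 71.173 m.

71 m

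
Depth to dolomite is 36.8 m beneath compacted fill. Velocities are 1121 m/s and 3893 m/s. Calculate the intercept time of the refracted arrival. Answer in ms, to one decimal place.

62.9 ms

tᵢ = 2h·√(V₂²−V₁²)/(V₁V₂).
√(V₂²−V₁²) = √(3893²−1121²) = 3728.1 m/s.
tᵢ = 2·36.8·3728.1/(1121·3893) = 0.06287 s.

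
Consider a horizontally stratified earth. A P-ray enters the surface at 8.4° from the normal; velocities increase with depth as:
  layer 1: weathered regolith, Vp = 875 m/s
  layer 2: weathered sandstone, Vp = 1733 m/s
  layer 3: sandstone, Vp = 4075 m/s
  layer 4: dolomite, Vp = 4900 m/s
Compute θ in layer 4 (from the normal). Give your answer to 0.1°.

Ray parameter p = sin 8.4° / 875 = 1.6695e-04 s/m.
sin θ_4 = p·V_4 = 1.6695e-04 × 4900 = 0.8181.
θ_4 = 54.89° from the vertical.

54.9°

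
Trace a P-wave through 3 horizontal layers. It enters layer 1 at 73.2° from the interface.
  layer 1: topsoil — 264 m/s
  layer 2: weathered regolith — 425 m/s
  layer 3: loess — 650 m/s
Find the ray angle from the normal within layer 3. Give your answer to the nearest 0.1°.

45.4°

From the normal: θ₁ = 90° − 73.2° = 16.8°.
Ray parameter p = sin 16.8° / 264 = 1.0948e-03 s/m.
sin θ_3 = p·V_3 = 1.0948e-03 × 650 = 0.7116.
θ_3 = 45.37° from the vertical.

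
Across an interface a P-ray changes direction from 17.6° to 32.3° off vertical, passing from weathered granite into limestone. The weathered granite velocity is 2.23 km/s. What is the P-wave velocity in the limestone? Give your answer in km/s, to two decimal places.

sin 17.6° = 0.3024; sin 32.3° = 0.5344.
V₂ = V₁·(sin θ₂/sin θ₁) = 2.23·(0.5344/0.3024) = 3.94 km/s.

3.94 km/s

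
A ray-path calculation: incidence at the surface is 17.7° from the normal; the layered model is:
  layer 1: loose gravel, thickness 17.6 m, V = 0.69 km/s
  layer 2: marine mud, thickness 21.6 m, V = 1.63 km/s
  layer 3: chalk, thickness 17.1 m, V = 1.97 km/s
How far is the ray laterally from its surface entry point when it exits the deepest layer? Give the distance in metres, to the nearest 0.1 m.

Ray parameter p = sin 17.7° / 0.69 km/s = 4.4063e-01 s/km.
Layer 1: θ = 17.70°; offset = 17.6·tan 17.70° = 5.617 m.
Layer 2: sin θ = p·1.63 = 0.7182 → θ = 45.91°; offset = 21.6·tan 45.91° = 22.296 m.
Layer 3: sin θ = p·1.97 = 0.8680 → θ = 60.23°; offset = 17.1·tan 60.23° = 29.896 m.
Σ offsets = 57.809 m.

57.8 m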